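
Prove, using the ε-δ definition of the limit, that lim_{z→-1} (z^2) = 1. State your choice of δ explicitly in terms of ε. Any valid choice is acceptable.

Fix ε > 0. We seek δ > 0 with 0 < |z + 1| < δ ⇒ |z^2 − 1| < ε.
Factor: z^2 − 1 = (z + 1)(z - 1), so |z^2 − 1| = |z + 1|·|z - 1|.
Restrict δ ≤ 2. Then |z + 1| < 2 gives |z| < 3, so by the triangle inequality |z - 1| ≤ 3 + 1 = 4.
Hence |z^2 − 1| ≤ 4|z + 1|, which is < ε once |z + 1| < ε/4.
Take δ = min(2, ε/4). If 0 < |z + 1| < δ then both bounds hold and |z^2 − 1| ≤ 4|z + 1| < 4·(ε/4) = ε.

δ = min(2, ε/4)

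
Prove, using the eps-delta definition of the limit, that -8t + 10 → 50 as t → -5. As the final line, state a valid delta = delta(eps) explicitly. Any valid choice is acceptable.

delta = eps/8

Suppose eps > 0. We need delta > 0 so that 0 < |t + 5| < delta implies |(-8t + 10) − 50| < eps.
|(-8t + 10) − 50| = |-8t - 40| = 8|t + 5|.
So 8|t + 5| < eps exactly when |t + 5| < eps/8.
Take delta = eps/8. If 0 < |t + 5| < delta then |(-8t + 10) − 50| = 8|t + 5| < 8·(eps/8) = eps.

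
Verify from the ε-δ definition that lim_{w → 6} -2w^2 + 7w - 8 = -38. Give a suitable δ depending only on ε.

Suppose ε > 0. We want δ > 0 such that 0 < |w − 6| < δ implies |(-2w^2 + 7w - 8) + 38| < ε.
(-2w^2 + 7w - 8) + 38 = -2w^2 + 7w + 30 = (w − 6)(-2w - 5).
So |(-2w^2 + 7w - 8) + 38| = |w − 6|·|-2w - 5|.
Require δ ≤ 1. Then |w − 6| < 1 gives |w| < 7, and by the triangle inequality |-2w - 5| ≤ 2·7 + 5 = 19.
Hence |(-2w^2 + 7w - 8) + 38| ≤ 19|w − 6| < ε provided |w − 6| < ε/19.
Choosing δ = min(1, ε/19) ensures both conditions, hence |(-2w^2 + 7w - 8) + 38| < ε.

δ = min(1, ε/19)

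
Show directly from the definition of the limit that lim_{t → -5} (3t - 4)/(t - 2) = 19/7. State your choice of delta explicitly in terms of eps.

delta = min(7/2, (49/4)eps)

Suppose eps > 0. We want delta > 0 with 0 < |t + 5| < delta ⇒ |(3t - 4)/(t - 2) − (19/7)| < eps.
Combining over a common denominator, (3t - 4)/(t - 2) − (19/7) = [(3t - 4)·(-7) − (-19)·(t - 2)] / [(-7)·(t - 2)] = -2(t + 5) / ((-7)(t - 2)).
So |(3t - 4)/(t - 2) − (19/7)| = 2|t + 5| / (7·|t − 2|).
Require delta ≤ 7/2, so |t − 2| ≥ |-7| − |t + 5| > 7 − 7/2 = 7/2.
Hence |(3t - 4)/(t - 2) − (19/7)| < 2|t + 5|/(7·(7/2)) = (4/49)|t + 5|, which is < eps once |t + 5| < (49/4)eps.
Take delta = min(7/2, (49/4)eps). Then 0 < |t + 5| < delta forces both bounds, so |(3t - 4)/(t - 2) − (19/7)| < eps.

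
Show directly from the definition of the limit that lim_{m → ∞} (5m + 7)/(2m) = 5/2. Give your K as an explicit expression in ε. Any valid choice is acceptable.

Suppose ε > 0. For m ≥ 1, |(5m + 7)/(2m) − (5/2)| = |14|/(2(2m)) = 14/(2(2m)).
Since 2m ≥ 2m for m ≥ 1, this is ≤ 14/(2·2m) = (7/2)/m.
So |(5m + 7)/(2m) − (5/2)| < ε whenever m > (7/2)/ε.
Take K = (7/2)/ε. If m > K then |(5m + 7)/(2m) − (5/2)| ≤ (7/2)/m < ε.

K = (7/2)/ε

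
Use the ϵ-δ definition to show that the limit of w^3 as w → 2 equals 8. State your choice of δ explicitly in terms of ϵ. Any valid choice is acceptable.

δ = min(2, ϵ/28)

Let ϵ > 0 be given. We seek δ > 0 with 0 < |w − 2| < δ ⇒ |w^3 − 8| < ϵ.
Factor: w^3 − 8 = (w − 2)(w^2 + 2w + 4), so |w^3 − 8| = |w − 2|·|w^2 + 2w + 4|.
Restrict δ ≤ 2. Then |w − 2| < 2 gives |w| < 4, so by the triangle inequality |w^2 + 2w + 4| ≤ 4^2 + 2·4 + 4 = 28.
Hence |w^3 − 8| ≤ 28|w − 2|, which is < ϵ once |w − 2| < ϵ/28.
Take δ = min(2, ϵ/28). If 0 < |w − 2| < δ then both bounds hold and |w^3 − 8| ≤ 28|w − 2| < 28·(ϵ/28) = ϵ.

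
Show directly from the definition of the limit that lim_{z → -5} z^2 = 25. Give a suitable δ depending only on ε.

Suppose ε > 0. We seek δ > 0 with 0 < |z + 5| < δ ⇒ |z^2 − 25| < ε.
Factor: z^2 − 25 = (z + 5)(z - 5), so |z^2 − 25| = |z + 5|·|z - 5|.
Restrict δ ≤ 1. Then |z + 5| < 1 gives |z| < 6, so by the triangle inequality |z - 5| ≤ 6 + 5 = 11.
Hence |z^2 − 25| ≤ 11|z + 5|, which is < ε once |z + 5| < ε/11.
Take δ = min(1, ε/11). If 0 < |z + 5| < δ then both bounds hold and |z^2 − 25| ≤ 11|z + 5| < 11·(ε/11) = ε.

δ = min(1, ε/11)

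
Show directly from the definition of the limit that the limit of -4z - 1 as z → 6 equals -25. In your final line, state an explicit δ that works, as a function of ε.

Let ε > 0. We need δ > 0 so that 0 < |z − 6| < δ implies |(-4z - 1) + 25| < ε.
Since (-4z - 1) + 25 = -4(z − 6), we have |(-4z - 1) + 25| = 4|z − 6|.
So 4|z − 6| < ε exactly when |z − 6| < ε/4.
Choosing δ = ε/4 gives |(-4z - 1) + 25| = 4|z − 6| < ε whenever |z − 6| < δ.

δ = ε/4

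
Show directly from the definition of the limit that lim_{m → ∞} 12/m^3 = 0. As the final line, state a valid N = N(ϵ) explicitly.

Fix ϵ > 0. For m ≥ 1, |12/m^3 − 0| = 12/m^3.
12/m^3 < ϵ ⇔ m^3 > 12/ϵ ⇔ m > (12/ϵ)^{1/3}.
Take N = (12/ϵ)^{1/3}. Then m > N implies 12/m^3 < ϵ.

N = (12/ϵ)^{1/3}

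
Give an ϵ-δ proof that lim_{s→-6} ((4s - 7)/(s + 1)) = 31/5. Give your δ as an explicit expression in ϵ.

Fix ϵ > 0. We want δ > 0 with 0 < |s + 6| < δ ⇒ |(4s - 7)/(s + 1) − (31/5)| < ϵ.
Combining over a common denominator, (4s - 7)/(s + 1) − (31/5) = [(4s - 7)·(-5) − (-31)·(s + 1)] / [(-5)·(s + 1)] = 11(s + 6) / ((-5)(s + 1)).
So |(4s - 7)/(s + 1) − (31/5)| = 11|s + 6| / (5·|s + 1|).
Restrict δ ≤ 5/2. Then |s + 6| < 5/2 gives |s + 1| = |(s + 6) + (-5)| ≥ 5 − 5/2 = 5/2.
Hence |(4s - 7)/(s + 1) − (31/5)| < 11|s + 6|/(5·(5/2)) = (22/25)|s + 6|, which is < ϵ once |s + 6| < (25/22)ϵ.
Take δ = min(5/2, (25/22)ϵ). Then 0 < |s + 6| < δ forces both bounds, so |(4s - 7)/(s + 1) − (31/5)| < ϵ.

δ = min(5/2, (25/22)ϵ)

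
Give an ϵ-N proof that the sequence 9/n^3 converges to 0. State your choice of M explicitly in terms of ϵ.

Let ϵ > 0. For n ≥ 1, |9/n^3 − 0| = 9/n^3.
9/n^3 < ϵ ⇔ n^3 > 9/ϵ ⇔ n > (9/ϵ)^{1/3}.
Take M = (9/ϵ)^{1/3}. Then n > M implies 9/n^3 < ϵ.

M = (9/ϵ)^{1/3}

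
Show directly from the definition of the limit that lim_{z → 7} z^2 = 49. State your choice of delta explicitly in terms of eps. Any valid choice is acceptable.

Suppose eps > 0. We seek delta > 0 with 0 < |z − 7| < delta ⇒ |z^2 − 49| < eps.
Factor: z^2 − 49 = (z − 7)(z + 7), so |z^2 − 49| = |z − 7|·|z + 7|.
Restrict delta ≤ 2. Then |z − 7| < 2 gives |z| < 9, so by the triangle inequality |z + 7| ≤ 9 + 7 = 16.
Hence |z^2 − 49| ≤ 16|z − 7|, which is < eps once |z − 7| < eps/16.
Take delta = min(2, eps/16). If 0 < |z − 7| < delta then both bounds hold and |z^2 − 49| ≤ 16|z − 7| < 16·(eps/16) = eps.

delta = min(2, eps/16)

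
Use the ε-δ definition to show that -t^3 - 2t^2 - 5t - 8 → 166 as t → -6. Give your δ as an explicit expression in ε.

δ = min(1, ε/106)

Fix ε > 0. We want δ > 0 such that 0 < |t + 6| < δ implies |(-t^3 - 2t^2 - 5t - 8) − 166| < ε.
(-t^3 - 2t^2 - 5t - 8) − 166 = -t^3 - 2t^2 - 5t - 174 = (t + 6)(-t^2 + 4t - 29).
So |(-t^3 - 2t^2 - 5t - 8) − 166| = |t + 6|·|-t^2 + 4t - 29|.
Require δ ≤ 1. Then |t + 6| < 1 gives |t| < 7, and by the triangle inequality |-t^2 + 4t - 29| ≤ 7^2 + 4·7 + 29 = 106.
Hence |(-t^3 - 2t^2 - 5t - 8) − 166| ≤ 106|t + 6| < ε provided |t + 6| < ε/106.
Choosing δ = min(1, ε/106) ensures both conditions, hence |(-t^3 - 2t^2 - 5t - 8) − 166| < ε.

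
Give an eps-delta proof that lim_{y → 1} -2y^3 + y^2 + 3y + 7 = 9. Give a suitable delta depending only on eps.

delta = min(2, eps/23)

Fix eps > 0. We want delta > 0 such that 0 < |y − 1| < delta implies |(-2y^3 + y^2 + 3y + 7) − 9| < eps.
(-2y^3 + y^2 + 3y + 7) − 9 = -2y^3 + y^2 + 3y - 2 = (y − 1)(-2y^2 - y + 2).
So |(-2y^3 + y^2 + 3y + 7) − 9| = |y − 1|·|-2y^2 - y + 2|.
Require delta ≤ 2. Then |y − 1| < 2 gives |y| < 3, and by the triangle inequality |-2y^2 - y + 2| ≤ 2·3^2 + 3 + 2 = 23.
Hence |(-2y^3 + y^2 + 3y + 7) − 9| ≤ 23|y − 1| < eps provided |y − 1| < eps/23.
Take delta = min(2, eps/23). Then 0 < |y − 1| < delta gives both |y − 1| < 2 and |y − 1| < eps/23, so |(-2y^3 + y^2 + 3y + 7) − 9| < eps.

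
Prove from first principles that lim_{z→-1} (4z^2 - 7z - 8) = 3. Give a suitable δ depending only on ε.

Let ε > 0 be given. We want δ > 0 such that 0 < |z + 1| < δ implies |(4z^2 - 7z - 8) − 3| < ε.
(4z^2 - 7z - 8) − 3 = 4z^2 - 7z - 11 = (z + 1)(4z - 11).
So |(4z^2 - 7z - 8) − 3| = |z + 1|·|4z - 11|.
Assume first that |z + 1| < 1, so |z| < 2. Then |4z - 11| ≤ 4·2 + 11 = 19.
Hence |(4z^2 - 7z - 8) − 3| ≤ 19|z + 1| < ε provided |z + 1| < ε/19.
Take δ = min(1, ε/19). Then 0 < |z + 1| < δ gives both |z + 1| < 1 and |z + 1| < ε/19, so |(4z^2 - 7z - 8) − 3| < ε.

δ = min(1, ε/19)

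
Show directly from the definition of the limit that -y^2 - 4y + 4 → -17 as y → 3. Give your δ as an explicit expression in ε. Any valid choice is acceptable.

δ = min(1, ε/11)

Fix ε > 0. We want δ > 0 such that 0 < |y − 3| < δ implies |(-y^2 - 4y + 4) + 17| < ε.
(-y^2 - 4y + 4) + 17 = -y^2 - 4y + 21 = (y − 3)(-y - 7).
So |(-y^2 - 4y + 4) + 17| = |y − 3|·|-y - 7|.
Assume first that |y − 3| < 1, so |y| < 4. Then |-y - 7| ≤ 4 + 7 = 11.
Hence |(-y^2 - 4y + 4) + 17| ≤ 11|y − 3| < ε provided |y − 3| < ε/11.
Take δ = min(1, ε/11). Then 0 < |y − 3| < δ gives both |y − 3| < 1 and |y − 3| < ε/11, so |(-y^2 - 4y + 4) + 17| < ε.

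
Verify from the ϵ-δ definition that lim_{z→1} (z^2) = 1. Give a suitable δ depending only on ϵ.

Suppose ϵ > 0. We seek δ > 0 with 0 < |z − 1| < δ ⇒ |z^2 − 1| < ϵ.
Factor: z^2 − 1 = (z − 1)(z + 1), so |z^2 − 1| = |z − 1|·|z + 1|.
Restrict δ ≤ 1. Then |z − 1| < 1 gives |z| < 2, so by the triangle inequality |z + 1| ≤ 2 + 1 = 3.
Hence |z^2 − 1| ≤ 3|z − 1|, which is < ϵ once |z − 1| < ϵ/3.
Take δ = min(1, ϵ/3). If 0 < |z − 1| < δ then both bounds hold and |z^2 − 1| ≤ 3|z − 1| < 3·(ϵ/3) = ϵ.

δ = min(1, ϵ/3)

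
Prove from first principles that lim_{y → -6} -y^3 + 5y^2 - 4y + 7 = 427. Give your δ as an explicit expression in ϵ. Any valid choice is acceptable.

δ = min(2, ϵ/222)

Fix ϵ > 0. We want δ > 0 such that 0 < |y + 6| < δ implies |(-y^3 + 5y^2 - 4y + 7) − 427| < ϵ.
(-y^3 + 5y^2 - 4y + 7) − 427 = -y^3 + 5y^2 - 4y - 420 = (y + 6)(-y^2 + 11y - 70).
So |(-y^3 + 5y^2 - 4y + 7) − 427| = |y + 6|·|-y^2 + 11y - 70|.
Require δ ≤ 2. Then |y + 6| < 2 gives |y| < 8, and by the triangle inequality |-y^2 + 11y - 70| ≤ 8^2 + 11·8 + 70 = 222.
Hence |(-y^3 + 5y^2 - 4y + 7) − 427| ≤ 222|y + 6| < ϵ provided |y + 6| < ϵ/222.
Take δ = min(2, ϵ/222). Then 0 < |y + 6| < δ gives both |y + 6| < 2 and |y + 6| < ϵ/222, so |(-y^3 + 5y^2 - 4y + 7) − 427| < ϵ.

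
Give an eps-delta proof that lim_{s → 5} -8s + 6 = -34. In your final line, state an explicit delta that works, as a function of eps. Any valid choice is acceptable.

delta = eps/8

Let eps > 0. We need delta > 0 so that 0 < |s − 5| < delta implies |(-8s + 6) + 34| < eps.
|(-8s + 6) + 34| = |-8s + 40| = 8|s − 5|.
Thus it suffices that |s − 5| < eps/8.
Take delta = eps/8. If 0 < |s − 5| < delta then |(-8s + 6) + 34| = 8|s − 5| < 8·(eps/8) = eps.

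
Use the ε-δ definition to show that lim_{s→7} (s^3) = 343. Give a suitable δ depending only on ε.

δ = min(1, ε/169)

Let ε > 0 be given. We seek δ > 0 with 0 < |s − 7| < δ ⇒ |s^3 − 343| < ε.
Factor: s^3 − 343 = (s − 7)(s^2 + 7s + 49), so |s^3 − 343| = |s − 7|·|s^2 + 7s + 49|.
Impose δ ≤ 1 so that |s| < 8; then |s^2 + 7s + 49| ≤ 169.
Hence |s^3 − 343| ≤ 169|s − 7|, which is < ε once |s − 7| < ε/169.
Take δ = min(1, ε/169). If 0 < |s − 7| < δ then both bounds hold and |s^3 − 343| ≤ 169|s − 7| < 169·(ε/169) = ε.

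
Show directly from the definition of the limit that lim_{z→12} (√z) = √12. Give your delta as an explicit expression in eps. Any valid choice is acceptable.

delta = min(12, √12·eps)

Suppose eps > 0. We want delta > 0 such that 0 < |z − 12| < delta implies |√z − √12| < eps.
Rationalise: √z − √12 = (z − 12)/(√z + √12), so |√z − √12| = |z − 12|/(√z + √12).
Restrict delta ≤ 12 so that |z − 12| < 12 forces z > 0, and then √z + √12 > √12.
Hence |√z − √12| < |z − 12|/√12, which is < eps once |z − 12| < √12·eps.
Take delta = min(12, √12·eps). If 0 < |z − 12| < delta then z > 0 and |√z − √12| < |z − 12|/√12 < eps.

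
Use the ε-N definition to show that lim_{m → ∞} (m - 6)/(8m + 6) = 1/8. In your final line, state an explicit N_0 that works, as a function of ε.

Suppose ε > 0. For m ≥ 1, |(m - 6)/(8m + 6) − (1/8)| = |-54|/(8(8m + 6)) = 54/(8(8m + 6)).
Since 8m + 6 ≥ 8m for m ≥ 1, this is ≤ 54/(8·8m) = (27/32)/m.
So |(m - 6)/(8m + 6) − (1/8)| < ε whenever m > (27/32)/ε.
Take N_0 = (27/32)/ε. If m > N_0 then |(m - 6)/(8m + 6) − (1/8)| ≤ (27/32)/m < ε.

N_0 = (27/32)/ε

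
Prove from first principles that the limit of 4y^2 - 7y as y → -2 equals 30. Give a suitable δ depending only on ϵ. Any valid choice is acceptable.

δ = min(1, ϵ/27)

Let ϵ > 0 be given. We want δ > 0 such that 0 < |y + 2| < δ implies |(4y^2 - 7y) − 30| < ϵ.
(4y^2 - 7y) − 30 = 4y^2 - 7y - 30 = (y + 2)(4y - 15).
So |(4y^2 - 7y) − 30| = |y + 2|·|4y - 15|.
Assume first that |y + 2| < 1, so |y| < 3. Then |4y - 15| ≤ 4·3 + 15 = 27.
Hence |(4y^2 - 7y) − 30| ≤ 27|y + 2| < ϵ provided |y + 2| < ϵ/27.
Choosing δ = min(1, ϵ/27) ensures both conditions, hence |(4y^2 - 7y) − 30| < ϵ.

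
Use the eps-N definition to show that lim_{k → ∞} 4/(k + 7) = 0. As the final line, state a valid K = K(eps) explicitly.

Let eps > 0 be given. For k ≥ 1, |4/(k + 7) − 0| = 4/(k + 7) ≤ 4/k.
We need 4/k < eps, i.e. k > 4/eps.
Take K = 4/eps. If k > K then |4/(k + 7)| ≤ 4/k < eps.

K = 4/eps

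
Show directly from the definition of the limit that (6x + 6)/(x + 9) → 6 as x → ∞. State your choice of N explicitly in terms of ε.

Let ε > 0. We seek N > 0 such that x > N implies |(6x + 6)/(x + 9) − 6| < ε.
(6x + 6)/(x + 9) − 6 = ((6x + 6) − 6(x + 9)) / ((x + 9)) = -48/((x + 9)).
For x > 0 we have x + 9 > x, so |(6x + 6)/(x + 9) − 6| = 48/((x + 9)) < 48/(x) = 48/x.
Thus |(6x + 6)/(x + 9) − 6| < ε whenever x > 48/ε.
Take N = 48/ε. If x > N then |(6x + 6)/(x + 9) − 6| < 48/x < ε.

N = 48/ε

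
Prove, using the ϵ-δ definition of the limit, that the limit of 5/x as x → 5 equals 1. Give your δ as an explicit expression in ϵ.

δ = min(5/2, (5/2)ϵ)

Suppose ϵ > 0. We seek δ > 0 such that 0 < |x − 5| < δ implies |5/x − 1| < ϵ.
|5/x − 1| = 5·|5 − x|/(5·|x|) = 5|x − 5|/(5|x|).
Require δ ≤ 5/2 so that |x| > 5 − 5/2 = 5/2, hence 5|x| > 25/2.
Then |5/x − 1| < 5|x − 5|/(25/2), which is < ϵ when |x − 5| < (5/2)ϵ.
Take δ = min(5/2, (5/2)ϵ). Then 0 < |x − 5| < δ gives both |x − 5| < 5/2 and |x − 5| < (5/2)ϵ, so |5/x − 1| < ϵ.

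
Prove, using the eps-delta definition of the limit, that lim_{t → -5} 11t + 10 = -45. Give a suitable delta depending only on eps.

delta = eps/11

Let eps > 0 be given. We need delta > 0 so that 0 < |t + 5| < delta implies |(11t + 10) + 45| < eps.
|(11t + 10) + 45| = |11t + 55| = 11|t + 5|.
Thus it suffices that |t + 5| < eps/11.
Take delta = eps/11. If 0 < |t + 5| < delta then |(11t + 10) + 45| = 11|t + 5| < 11·(eps/11) = eps.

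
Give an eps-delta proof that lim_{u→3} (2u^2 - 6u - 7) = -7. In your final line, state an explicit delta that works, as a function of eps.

Let eps > 0 be given. We want delta > 0 such that 0 < |u − 3| < delta implies |(2u^2 - 6u - 7) + 7| < eps.
(2u^2 - 6u - 7) + 7 = 2u^2 - 6u = (u − 3)(2u).
So |(2u^2 - 6u - 7) + 7| = |u − 3|·|2u|.
Require delta ≤ 1. Then |u − 3| < 1 gives |u| < 4, and by the triangle inequality |2u| ≤ 2·4 = 8.
Hence |(2u^2 - 6u - 7) + 7| ≤ 8|u − 3| < eps provided |u − 3| < eps/8.
Take delta = min(1, eps/8). Then 0 < |u − 3| < delta gives both |u − 3| < 1 and |u − 3| < eps/8, so |(2u^2 - 6u - 7) + 7| < eps.

delta = min(1, eps/8)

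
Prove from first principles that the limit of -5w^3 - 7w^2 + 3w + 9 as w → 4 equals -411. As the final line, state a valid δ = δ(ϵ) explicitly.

Let ϵ > 0 be given. We want δ > 0 such that 0 < |w − 4| < δ implies |(-5w^3 - 7w^2 + 3w + 9) + 411| < ϵ.
(-5w^3 - 7w^2 + 3w + 9) + 411 = -5w^3 - 7w^2 + 3w + 420 = (w − 4)(-5w^2 - 27w - 105).
So |(-5w^3 - 7w^2 + 3w + 9) + 411| = |w − 4|·|-5w^2 - 27w - 105|.
Require δ ≤ 1. Then |w − 4| < 1 gives |w| < 5, and by the triangle inequality |-5w^2 - 27w - 105| ≤ 5·5^2 + 27·5 + 105 = 365.
Hence |(-5w^3 - 7w^2 + 3w + 9) + 411| ≤ 365|w − 4| < ϵ provided |w − 4| < ϵ/365.
Choosing δ = min(1, ϵ/365) ensures both conditions, hence |(-5w^3 - 7w^2 + 3w + 9) + 411| < ϵ.

δ = min(1, ϵ/365)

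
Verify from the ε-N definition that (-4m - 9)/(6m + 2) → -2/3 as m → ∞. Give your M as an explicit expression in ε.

M = (23/18)/ε

Let ε > 0. For m ≥ 1, |(-4m - 9)/(6m + 2) + 2/3| = |-46|/(6(6m + 2)) = 46/(6(6m + 2)).
Since 6m + 2 ≥ 6m for m ≥ 1, this is ≤ 46/(6·6m) = (23/18)/m.
So |(-4m - 9)/(6m + 2) + 2/3| < ε whenever m > (23/18)/ε.
Take M = (23/18)/ε. If m > M then |(-4m - 9)/(6m + 2) + 2/3| ≤ (23/18)/m < ε.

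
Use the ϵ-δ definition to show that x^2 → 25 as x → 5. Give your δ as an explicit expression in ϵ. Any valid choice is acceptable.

δ = min(1, ϵ/11)

Suppose ϵ > 0. We seek δ > 0 with 0 < |x − 5| < δ ⇒ |x^2 − 25| < ϵ.
Factor: x^2 − 25 = (x − 5)(x + 5), so |x^2 − 25| = |x − 5|·|x + 5|.
Restrict δ ≤ 1. Then |x − 5| < 1 gives |x| < 6, so by the triangle inequality |x + 5| ≤ 6 + 5 = 11.
Hence |x^2 − 25| ≤ 11|x − 5|, which is < ϵ once |x − 5| < ϵ/11.
Take δ = min(1, ϵ/11). If 0 < |x − 5| < δ then both bounds hold and |x^2 − 25| ≤ 11|x − 5| < 11·(ϵ/11) = ϵ.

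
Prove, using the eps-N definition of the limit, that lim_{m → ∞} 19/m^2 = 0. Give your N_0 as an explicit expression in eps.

Let eps > 0 be given. For m ≥ 1, |19/m^2 − 0| = 19/m^2.
19/m^2 < eps ⇔ m^2 > 19/eps ⇔ m > (19/eps)^{1/2}.
Take N_0 = (19/eps)^{1/2}. Then m > N_0 implies 19/m^2 < eps.

N_0 = (19/eps)^{1/2}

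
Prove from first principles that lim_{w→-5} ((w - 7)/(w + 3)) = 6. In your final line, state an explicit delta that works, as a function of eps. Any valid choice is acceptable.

delta = min(1, (1/5)eps)

Fix eps > 0. We want delta > 0 with 0 < |w + 5| < delta ⇒ |(w - 7)/(w + 3) − 6| < eps.
Combining over a common denominator, (w - 7)/(w + 3) − 6 = [(w - 7)·(-2) − (-12)·(w + 3)] / [(-2)·(w + 3)] = 10(w + 5) / ((-2)(w + 3)).
So |(w - 7)/(w + 3) − 6| = 10|w + 5| / (2·|w + 3|).
Restrict delta ≤ 1. Then |w + 5| < 1 gives |w + 3| = |(w + 5) + (-2)| ≥ 2 − 1 = 1.
Hence |(w - 7)/(w + 3) − 6| < 10|w + 5|/(2·1) = 5|w + 5|, which is < eps once |w + 5| < (1/5)eps.
Take delta = min(1, (1/5)eps). Then 0 < |w + 5| < delta forces both bounds, so |(w - 7)/(w + 3) − 6| < eps.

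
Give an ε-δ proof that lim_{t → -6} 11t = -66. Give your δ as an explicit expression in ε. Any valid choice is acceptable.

Fix ε > 0. We need δ > 0 so that 0 < |t + 6| < δ implies |(11t) + 66| < ε.
Since (11t) + 66 = 11(t + 6), we have |(11t) + 66| = 11|t + 6|.
So 11|t + 6| < ε exactly when |t + 6| < ε/11.
Take δ = ε/11. If 0 < |t + 6| < δ then |(11t) + 66| = 11|t + 6| < 11·(ε/11) = ε.

δ = ε/11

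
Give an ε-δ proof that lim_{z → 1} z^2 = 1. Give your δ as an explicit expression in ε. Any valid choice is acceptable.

Let ε > 0. We seek δ > 0 with 0 < |z − 1| < δ ⇒ |z^2 − 1| < ε.
Factor: z^2 − 1 = (z − 1)(z + 1), so |z^2 − 1| = |z − 1|·|z + 1|.
Restrict δ ≤ 2. Then |z − 1| < 2 gives |z| < 3, so by the triangle inequality |z + 1| ≤ 3 + 1 = 4.
Hence |z^2 − 1| ≤ 4|z − 1|, which is < ε once |z − 1| < ε/4.
Take δ = min(2, ε/4). If 0 < |z − 1| < δ then both bounds hold and |z^2 − 1| ≤ 4|z − 1| < 4·(ε/4) = ε.

δ = min(2, ε/4)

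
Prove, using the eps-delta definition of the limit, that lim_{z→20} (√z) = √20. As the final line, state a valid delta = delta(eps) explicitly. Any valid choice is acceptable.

delta = min(20, √20·eps)

Fix eps > 0. We want delta > 0 such that 0 < |z − 20| < delta implies |√z − √20| < eps.
Multiplying by the conjugate, |√z − √20| = |z − 20|/(√z + √20).
Restrict delta ≤ 20 so that |z − 20| < 20 forces z > 0, and then √z + √20 > √20.
Hence |√z − √20| < |z − 20|/√20, which is < eps once |z − 20| < √20·eps.
Take delta = min(20, √20·eps). If 0 < |z − 20| < delta then z > 0 and |√z − √20| < |z − 20|/√20 < eps.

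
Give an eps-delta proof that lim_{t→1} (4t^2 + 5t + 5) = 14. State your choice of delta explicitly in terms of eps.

delta = min(2, eps/21)

Suppose eps > 0. We want delta > 0 such that 0 < |t − 1| < delta implies |(4t^2 + 5t + 5) − 14| < eps.
(4t^2 + 5t + 5) − 14 = 4t^2 + 5t - 9 = (t − 1)(4t + 9).
So |(4t^2 + 5t + 5) − 14| = |t − 1|·|4t + 9|.
Require delta ≤ 2. Then |t − 1| < 2 gives |t| < 3, and by the triangle inequality |4t + 9| ≤ 4·3 + 9 = 21.
Hence |(4t^2 + 5t + 5) − 14| ≤ 21|t − 1| < eps provided |t − 1| < eps/21.
Choosing delta = min(2, eps/21) ensures both conditions, hence |(4t^2 + 5t + 5) − 14| < eps.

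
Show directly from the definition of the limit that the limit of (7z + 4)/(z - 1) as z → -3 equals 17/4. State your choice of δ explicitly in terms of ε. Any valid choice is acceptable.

Let ε > 0 be given. We want δ > 0 with 0 < |z + 3| < δ ⇒ |(7z + 4)/(z - 1) − (17/4)| < ε.
Combining over a common denominator, (7z + 4)/(z - 1) − (17/4) = [(7z + 4)·(-4) − (-17)·(z - 1)] / [(-4)·(z - 1)] = -11(z + 3) / ((-4)(z - 1)).
So |(7z + 4)/(z - 1) − (17/4)| = 11|z + 3| / (4·|z − 1|).
Restrict δ ≤ 2. Then |z + 3| < 2 gives |z − 1| = |(z + 3) + (-4)| ≥ 4 − 2 = 2.
Hence |(7z + 4)/(z - 1) − (17/4)| < 11|z + 3|/(4·2) = (11/8)|z + 3|, which is < ε once |z + 3| < (8/11)ε.
Take δ = min(2, (8/11)ε). Then 0 < |z + 3| < δ forces both bounds, so |(7z + 4)/(z - 1) − (17/4)| < ε.

δ = min(2, (8/11)ε)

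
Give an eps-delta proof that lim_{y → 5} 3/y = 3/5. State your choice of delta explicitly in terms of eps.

Let eps > 0 be given. We seek delta > 0 such that 0 < |y − 5| < delta implies |3/y − (3/5)| < eps.
|3/y − (3/5)| = 3·|5 − y|/(5·|y|) = 3|y − 5|/(5|y|).
Require delta ≤ 5/2 so that |y| > 5 − 5/2 = 5/2, hence 5|y| > 25/2.
Then |3/y − (3/5)| < 3|y − 5|/(25/2), which is < eps when |y − 5| < (25/6)eps.
Take delta = min(5/2, (25/6)eps). Then 0 < |y − 5| < delta gives both |y − 5| < 5/2 and |y − 5| < (25/6)eps, so |3/y − (3/5)| < eps.

delta = min(5/2, (25/6)eps)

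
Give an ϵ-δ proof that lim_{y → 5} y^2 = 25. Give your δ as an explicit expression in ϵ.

Fix ϵ > 0. We seek δ > 0 with 0 < |y − 5| < δ ⇒ |y^2 − 25| < ϵ.
Factor: y^2 − 25 = (y − 5)(y + 5), so |y^2 − 25| = |y − 5|·|y + 5|.
Restrict δ ≤ 1. Then |y − 5| < 1 gives |y| < 6, so by the triangle inequality |y + 5| ≤ 6 + 5 = 11.
Hence |y^2 − 25| ≤ 11|y − 5|, which is < ϵ once |y − 5| < ϵ/11.
Take δ = min(1, ϵ/11). If 0 < |y − 5| < δ then both bounds hold and |y^2 − 25| ≤ 11|y − 5| < 11·(ϵ/11) = ϵ.

δ = min(1, ϵ/11)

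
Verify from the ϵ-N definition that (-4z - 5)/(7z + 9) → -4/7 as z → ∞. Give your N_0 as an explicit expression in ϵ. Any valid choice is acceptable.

N_0 = (1/49)/ϵ

Suppose ϵ > 0. We seek N_0 > 0 such that z > N_0 implies |(-4z - 5)/(7z + 9) + 4/7| < ϵ.
(-4z - 5)/(7z + 9) + 4/7 = (7(-4z - 5) − (-4)(7z + 9)) / (7(7z + 9)) = 1/(7(7z + 9)).
For z > 0 we have 7z + 9 > 7z, so |(-4z - 5)/(7z + 9) + 4/7| = 1/(7(7z + 9)) < 1/(7·7z) = (1/49)/z.
Thus |(-4z - 5)/(7z + 9) + 4/7| < ϵ whenever z > (1/49)/ϵ.
Take N_0 = (1/49)/ϵ. If z > N_0 then |(-4z - 5)/(7z + 9) + 4/7| < (1/49)/z < ϵ.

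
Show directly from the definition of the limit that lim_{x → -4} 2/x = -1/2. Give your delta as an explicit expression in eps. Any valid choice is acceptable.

Let eps > 0 be given. We seek delta > 0 such that 0 < |x + 4| < delta implies |2/x + 1/2| < eps.
|2/x + 1/2| = 2·|-4 − x|/(4·|x|) = 2|x + 4|/(4|x|).
Require delta ≤ 2 so that |x| > 4 − 2 = 2, hence 4|x| > 8.
Then |2/x + 1/2| < 2|x + 4|/8, which is < eps when |x + 4| < 4eps.
Take delta = min(2, 4eps). Then 0 < |x + 4| < delta gives both |x + 4| < 2 and |x + 4| < 4eps, so |2/x + 1/2| < eps.

delta = min(2, 4eps)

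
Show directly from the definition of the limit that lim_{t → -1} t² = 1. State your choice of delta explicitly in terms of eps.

Fix eps > 0. We seek delta > 0 with 0 < |t + 1| < delta ⇒ |t² − 1| < eps.
Factor: t² − 1 = (t + 1)(t - 1), so |t² − 1| = |t + 1|·|t - 1|.
Restrict delta ≤ 1. Then |t + 1| < 1 gives |t| < 2, so by the triangle inequality |t - 1| ≤ 2 + 1 = 3.
Hence |t² − 1| ≤ 3|t + 1|, which is < eps once |t + 1| < eps/3.
Take delta = min(1, eps/3). If 0 < |t + 1| < delta then both bounds hold and |t² − 1| ≤ 3|t + 1| < 3·(eps/3) = eps.

delta = min(1, eps/3)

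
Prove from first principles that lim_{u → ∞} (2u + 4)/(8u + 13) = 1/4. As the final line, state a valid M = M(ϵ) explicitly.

M = (3/32)/ϵ

Let ϵ > 0. We seek M > 0 such that u > M implies |(2u + 4)/(8u + 13) − (1/4)| < ϵ.
(2u + 4)/(8u + 13) − (1/4) = (8(2u + 4) − 2(8u + 13)) / (8(8u + 13)) = 6/(8(8u + 13)).
For u > 0 we have 8u + 13 > 8u, so |(2u + 4)/(8u + 13) − (1/4)| = 6/(8(8u + 13)) < 6/(8·8u) = (3/32)/u.
Thus |(2u + 4)/(8u + 13) − (1/4)| < ϵ whenever u > (3/32)/ϵ.
Take M = (3/32)/ϵ. If u > M then |(2u + 4)/(8u + 13) − (1/4)| < (3/32)/u < ϵ.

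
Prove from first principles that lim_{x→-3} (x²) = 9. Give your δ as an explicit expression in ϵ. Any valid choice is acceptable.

Suppose ϵ > 0. We seek δ > 0 with 0 < |x + 3| < δ ⇒ |x² − 9| < ϵ.
Factor: x² − 9 = (x + 3)(x - 3), so |x² − 9| = |x + 3|·|x - 3|.
Impose δ ≤ 2 so that |x| < 5; then |x - 3| ≤ 8.
Hence |x² − 9| ≤ 8|x + 3|, which is < ϵ once |x + 3| < ϵ/8.
Take δ = min(2, ϵ/8). If 0 < |x + 3| < δ then both bounds hold and |x² − 9| ≤ 8|x + 3| < 8·(ϵ/8) = ϵ.

δ = min(2, ϵ/8)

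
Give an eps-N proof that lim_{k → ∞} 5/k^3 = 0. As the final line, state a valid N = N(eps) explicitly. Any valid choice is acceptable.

Suppose eps > 0. For k ≥ 1, |5/k^3 − 0| = 5/k^3.
5/k^3 < eps ⇔ k^3 > 5/eps ⇔ k > (5/eps)^{1/3}.
Take N = (5/eps)^{1/3}. Then k > N implies 5/k^3 < eps.

N = (5/eps)^{1/3}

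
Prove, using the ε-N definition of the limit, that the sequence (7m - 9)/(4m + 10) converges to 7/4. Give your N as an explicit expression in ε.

Let ε > 0. For m ≥ 1, |(7m - 9)/(4m + 10) − (7/4)| = |-106|/(4(4m + 10)) = 106/(4(4m + 10)).
Since 4m + 10 ≥ 4m for m ≥ 1, this is ≤ 106/(4·4m) = (53/8)/m.
So |(7m - 9)/(4m + 10) − (7/4)| < ε whenever m > (53/8)/ε.
Take N = (53/8)/ε. If m > N then |(7m - 9)/(4m + 10) − (7/4)| ≤ (53/8)/m < ε.

N = (53/8)/ε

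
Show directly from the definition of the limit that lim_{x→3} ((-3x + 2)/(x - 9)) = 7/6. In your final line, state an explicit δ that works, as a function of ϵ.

δ = min(3, (18/25)ϵ)

Fix ϵ > 0. We want δ > 0 with 0 < |x − 3| < δ ⇒ |(-3x + 2)/(x - 9) − (7/6)| < ϵ.
Combining over a common denominator, (-3x + 2)/(x - 9) − (7/6) = [(-3x + 2)·(-6) − (-7)·(x - 9)] / [(-6)·(x - 9)] = 25(x − 3) / ((-6)(x - 9)).
So |(-3x + 2)/(x - 9) − (7/6)| = 25|x − 3| / (6·|x − 9|).
Require δ ≤ 3, so |x − 9| ≥ |-6| − |x − 3| > 6 − 3 = 3.
Hence |(-3x + 2)/(x - 9) − (7/6)| < 25|x − 3|/(6·3) = (25/18)|x − 3|, which is < ϵ once |x − 3| < (18/25)ϵ.
Take δ = min(3, (18/25)ϵ). Then 0 < |x − 3| < δ forces both bounds, so |(-3x + 2)/(x - 9) − (7/6)| < ϵ.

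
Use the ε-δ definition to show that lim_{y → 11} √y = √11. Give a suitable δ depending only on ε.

δ = min(11, √11·ε)

Fix ε > 0. We want δ > 0 such that 0 < |y − 11| < δ implies |√y − √11| < ε.
Multiplying by the conjugate, |√y − √11| = |y − 11|/(√y + √11).
Restrict δ ≤ 11 so that |y − 11| < 11 forces y > 0, and then √y + √11 > √11.
Hence |√y − √11| < |y − 11|/√11, which is < ε once |y − 11| < √11·ε.
Take δ = min(11, √11·ε). If 0 < |y − 11| < δ then y > 0 and |√y − √11| < |y − 11|/√11 < ε.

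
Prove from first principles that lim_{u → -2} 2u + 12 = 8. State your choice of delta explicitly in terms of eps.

delta = eps/2

Fix eps > 0. We need delta > 0 so that 0 < |u + 2| < delta implies |(2u + 12) − 8| < eps.
|(2u + 12) − 8| = |2u + 4| = 2|u + 2|.
So 2|u + 2| < eps exactly when |u + 2| < eps/2.
Take delta = eps/2. If 0 < |u + 2| < delta then |(2u + 12) − 8| = 2|u + 2| < 2·(eps/2) = eps.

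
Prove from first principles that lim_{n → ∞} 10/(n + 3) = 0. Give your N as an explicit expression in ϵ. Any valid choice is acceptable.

N = 10/ϵ

Let ϵ > 0 be given. For n ≥ 1, |10/(n + 3) − 0| = 10/(n + 3) ≤ 10/n.
We need 10/n < ϵ, i.e. n > 10/ϵ.
Take N = 10/ϵ. If n > N then |10/(n + 3)| ≤ 10/n < ϵ.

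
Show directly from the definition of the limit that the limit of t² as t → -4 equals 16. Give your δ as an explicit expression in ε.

δ = min(1, ε/9)

Let ε > 0 be given. We seek δ > 0 with 0 < |t + 4| < δ ⇒ |t² − 16| < ε.
Factor: t² − 16 = (t + 4)(t - 4), so |t² − 16| = |t + 4|·|t - 4|.
Restrict δ ≤ 1. Then |t + 4| < 1 gives |t| < 5, so by the triangle inequality |t - 4| ≤ 5 + 4 = 9.
Hence |t² − 16| ≤ 9|t + 4|, which is < ε once |t + 4| < ε/9.
Take δ = min(1, ε/9). If 0 < |t + 4| < δ then both bounds hold and |t² − 16| ≤ 9|t + 4| < 9·(ε/9) = ε.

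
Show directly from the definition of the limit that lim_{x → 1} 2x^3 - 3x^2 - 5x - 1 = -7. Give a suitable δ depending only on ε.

δ = min(1, ε/16)

Let ε > 0 be given. We want δ > 0 such that 0 < |x − 1| < δ implies |(2x^3 - 3x^2 - 5x - 1) + 7| < ε.
(2x^3 - 3x^2 - 5x - 1) + 7 = 2x^3 - 3x^2 - 5x + 6 = (x − 1)(2x^2 - x - 6).
So |(2x^3 - 3x^2 - 5x - 1) + 7| = |x − 1|·|2x^2 - x - 6|.
Assume first that |x − 1| < 1, so |x| < 2. Then |2x^2 - x - 6| ≤ 2·2^2 + 2 + 6 = 16.
Hence |(2x^3 - 3x^2 - 5x - 1) + 7| ≤ 16|x − 1| < ε provided |x − 1| < ε/16.
Take δ = min(1, ε/16). Then 0 < |x − 1| < δ gives both |x − 1| < 1 and |x − 1| < ε/16, so |(2x^3 - 3x^2 - 5x - 1) + 7| < ε.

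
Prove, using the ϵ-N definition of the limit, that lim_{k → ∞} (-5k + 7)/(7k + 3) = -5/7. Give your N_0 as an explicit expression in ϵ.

N_0 = (64/49)/ϵ

Fix ϵ > 0. For k ≥ 1, |(-5k + 7)/(7k + 3) + 5/7| = |64|/(7(7k + 3)) = 64/(7(7k + 3)).
Since 7k + 3 ≥ 7k for k ≥ 1, this is ≤ 64/(7·7k) = (64/49)/k.
So |(-5k + 7)/(7k + 3) + 5/7| < ϵ whenever k > (64/49)/ϵ.
Take N_0 = (64/49)/ϵ. If k > N_0 then |(-5k + 7)/(7k + 3) + 5/7| ≤ (64/49)/k < ϵ.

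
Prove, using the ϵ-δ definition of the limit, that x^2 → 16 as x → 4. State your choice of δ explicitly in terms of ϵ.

δ = min(1, ϵ/9)

Let ϵ > 0. We seek δ > 0 with 0 < |x − 4| < δ ⇒ |x^2 − 16| < ϵ.
Factor: x^2 − 16 = (x − 4)(x + 4), so |x^2 − 16| = |x − 4|·|x + 4|.
Restrict δ ≤ 1. Then |x − 4| < 1 gives |x| < 5, so by the triangle inequality |x + 4| ≤ 5 + 4 = 9.
Hence |x^2 − 16| ≤ 9|x − 4|, which is < ϵ once |x − 4| < ϵ/9.
Take δ = min(1, ϵ/9). If 0 < |x − 4| < δ then both bounds hold and |x^2 − 16| ≤ 9|x − 4| < 9·(ϵ/9) = ϵ.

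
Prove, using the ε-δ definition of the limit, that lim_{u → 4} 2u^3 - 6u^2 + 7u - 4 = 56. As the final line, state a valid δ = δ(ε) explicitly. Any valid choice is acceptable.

δ = min(1, ε/75)

Suppose ε > 0. We want δ > 0 such that 0 < |u − 4| < δ implies |(2u^3 - 6u^2 + 7u - 4) − 56| < ε.
(2u^3 - 6u^2 + 7u - 4) − 56 = 2u^3 - 6u^2 + 7u - 60 = (u − 4)(2u^2 + 2u + 15).
So |(2u^3 - 6u^2 + 7u - 4) − 56| = |u − 4|·|2u^2 + 2u + 15|.
Require δ ≤ 1. Then |u − 4| < 1 gives |u| < 5, and by the triangle inequality |2u^2 + 2u + 15| ≤ 2·5^2 + 2·5 + 15 = 75.
Hence |(2u^3 - 6u^2 + 7u - 4) − 56| ≤ 75|u − 4| < ε provided |u − 4| < ε/75.
Take δ = min(1, ε/75). Then 0 < |u − 4| < δ gives both |u − 4| < 1 and |u − 4| < ε/75, so |(2u^3 - 6u^2 + 7u - 4) − 56| < ε.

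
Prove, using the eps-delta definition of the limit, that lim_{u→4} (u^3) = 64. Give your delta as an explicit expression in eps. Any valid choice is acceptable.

Suppose eps > 0. We seek delta > 0 with 0 < |u − 4| < delta ⇒ |u^3 − 64| < eps.
Factor: u^3 − 64 = (u − 4)(u^2 + 4u + 16), so |u^3 − 64| = |u − 4|·|u^2 + 4u + 16|.
Impose delta ≤ 1 so that |u| < 5; then |u^2 + 4u + 16| ≤ 61.
Hence |u^3 − 64| ≤ 61|u − 4|, which is < eps once |u − 4| < eps/61.
Take delta = min(1, eps/61). If 0 < |u − 4| < delta then both bounds hold and |u^3 − 64| ≤ 61|u − 4| < 61·(eps/61) = eps.

delta = min(1, eps/61)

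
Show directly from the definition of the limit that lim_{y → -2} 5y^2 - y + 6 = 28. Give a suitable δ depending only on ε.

Fix ε > 0. We want δ > 0 such that 0 < |y + 2| < δ implies |(5y^2 - y + 6) − 28| < ε.
(5y^2 - y + 6) − 28 = 5y^2 - y - 22 = (y + 2)(5y - 11).
So |(5y^2 - y + 6) − 28| = |y + 2|·|5y - 11|.
Assume first that |y + 2| < 1, so |y| < 3. Then |5y - 11| ≤ 5·3 + 11 = 26.
Hence |(5y^2 - y + 6) − 28| ≤ 26|y + 2| < ε provided |y + 2| < ε/26.
Choosing δ = min(1, ε/26) ensures both conditions, hence |(5y^2 - y + 6) − 28| < ε.

δ = min(1, ε/26)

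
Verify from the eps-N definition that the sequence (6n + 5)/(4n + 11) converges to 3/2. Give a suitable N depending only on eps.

N = (23/8)/eps

Suppose eps > 0. For n ≥ 1, |(6n + 5)/(4n + 11) − (3/2)| = |-46|/(4(4n + 11)) = 46/(4(4n + 11)).
Since 4n + 11 ≥ 4n for n ≥ 1, this is ≤ 46/(4·4n) = (23/8)/n.
So |(6n + 5)/(4n + 11) − (3/2)| < eps whenever n > (23/8)/eps.
Take N = (23/8)/eps. If n > N then |(6n + 5)/(4n + 11) − (3/2)| ≤ (23/8)/n < eps.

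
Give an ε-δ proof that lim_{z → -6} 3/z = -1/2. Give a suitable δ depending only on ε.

Let ε > 0. We seek δ > 0 such that 0 < |z + 6| < δ implies |3/z + 1/2| < ε.
|3/z + 1/2| = 3·|-6 − z|/(6·|z|) = 3|z + 6|/(6|z|).
Restrict δ ≤ 3. Then |z + 6| < 3 gives |z| > 3, so 6|z| > 18.
Then |3/z + 1/2| < 3|z + 6|/18, which is < ε when |z + 6| < 6ε.
Take δ = min(3, 6ε). Then 0 < |z + 6| < δ gives both |z + 6| < 3 and |z + 6| < 6ε, so |3/z + 1/2| < ε.

δ = min(3, 6ε)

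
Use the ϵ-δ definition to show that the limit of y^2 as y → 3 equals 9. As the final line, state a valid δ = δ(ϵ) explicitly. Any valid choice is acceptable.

Suppose ϵ > 0. We seek δ > 0 with 0 < |y − 3| < δ ⇒ |y^2 − 9| < ϵ.
Factor: y^2 − 9 = (y − 3)(y + 3), so |y^2 − 9| = |y − 3|·|y + 3|.
Impose δ ≤ 1 so that |y| < 4; then |y + 3| ≤ 7.
Hence |y^2 − 9| ≤ 7|y − 3|, which is < ϵ once |y − 3| < ϵ/7.
Take δ = min(1, ϵ/7). If 0 < |y − 3| < δ then both bounds hold and |y^2 − 9| ≤ 7|y − 3| < 7·(ϵ/7) = ϵ.

δ = min(1, ϵ/7)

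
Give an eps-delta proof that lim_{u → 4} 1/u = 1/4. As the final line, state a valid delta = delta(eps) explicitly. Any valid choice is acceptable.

delta = min(2, 8eps)

Let eps > 0. We seek delta > 0 such that 0 < |u − 4| < delta implies |1/u − (1/4)| < eps.
|1/u − (1/4)| = |4 − u|/(4·|u|) = |u − 4|/(4|u|).
Require delta ≤ 2 so that |u| > 4 − 2 = 2, hence 4|u| > 8.
Then |1/u − (1/4)| < |u − 4|/8, which is < eps when |u − 4| < 8eps.
Take delta = min(2, 8eps). Then 0 < |u − 4| < delta gives both |u − 4| < 2 and |u − 4| < 8eps, so |1/u − (1/4)| < eps.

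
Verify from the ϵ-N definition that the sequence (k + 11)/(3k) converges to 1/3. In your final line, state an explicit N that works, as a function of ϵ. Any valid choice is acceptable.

Fix ϵ > 0. For k ≥ 1, |(k + 11)/(3k) − (1/3)| = |33|/(3(3k)) = 33/(3(3k)).
Since 3k ≥ 3k for k ≥ 1, this is ≤ 33/(3·3k) = (11/3)/k.
So |(k + 11)/(3k) − (1/3)| < ϵ whenever k > (11/3)/ϵ.
Take N = (11/3)/ϵ. If k > N then |(k + 11)/(3k) − (1/3)| ≤ (11/3)/k < ϵ.

N = (11/3)/ϵ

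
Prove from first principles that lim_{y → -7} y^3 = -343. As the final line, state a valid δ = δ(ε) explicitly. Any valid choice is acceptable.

Suppose ε > 0. We seek δ > 0 with 0 < |y + 7| < δ ⇒ |y^3 + 343| < ε.
Factor: y^3 + 343 = (y + 7)(y^2 - 7y + 49), so |y^3 + 343| = |y + 7|·|y^2 - 7y + 49|.
Restrict δ ≤ 1. Then |y + 7| < 1 gives |y| < 8, so by the triangle inequality |y^2 - 7y + 49| ≤ 8^2 + 7·8 + 49 = 169.
Hence |y^3 + 343| ≤ 169|y + 7|, which is < ε once |y + 7| < ε/169.
Take δ = min(1, ε/169). If 0 < |y + 7| < δ then both bounds hold and |y^3 + 343| ≤ 169|y + 7| < 169·(ε/169) = ε.

δ = min(1, ε/169)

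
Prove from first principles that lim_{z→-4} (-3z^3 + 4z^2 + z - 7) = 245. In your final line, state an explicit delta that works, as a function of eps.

delta = min(2, eps/267)

Let eps > 0. We want delta > 0 such that 0 < |z + 4| < delta implies |(-3z^3 + 4z^2 + z - 7) − 245| < eps.
(-3z^3 + 4z^2 + z - 7) − 245 = -3z^3 + 4z^2 + z - 252 = (z + 4)(-3z^2 + 16z - 63).
So |(-3z^3 + 4z^2 + z - 7) − 245| = |z + 4|·|-3z^2 + 16z - 63|.
Assume first that |z + 4| < 2, so |z| < 6. Then |-3z^2 + 16z - 63| ≤ 3·6^2 + 16·6 + 63 = 267.
Hence |(-3z^3 + 4z^2 + z - 7) − 245| ≤ 267|z + 4| < eps provided |z + 4| < eps/267.
Choosing delta = min(2, eps/267) ensures both conditions, hence |(-3z^3 + 4z^2 + z - 7) − 245| < eps.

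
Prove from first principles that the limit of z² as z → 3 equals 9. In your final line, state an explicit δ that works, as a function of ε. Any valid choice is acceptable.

Suppose ε > 0. We seek δ > 0 with 0 < |z − 3| < δ ⇒ |z² − 9| < ε.
Factor: z² − 9 = (z − 3)(z + 3), so |z² − 9| = |z − 3|·|z + 3|.
Impose δ ≤ 1 so that |z| < 4; then |z + 3| ≤ 7.
Hence |z² − 9| ≤ 7|z − 3|, which is < ε once |z − 3| < ε/7.
Take δ = min(1, ε/7). If 0 < |z − 3| < δ then both bounds hold and |z² − 9| ≤ 7|z − 3| < 7·(ε/7) = ε.

δ = min(1, ε/7)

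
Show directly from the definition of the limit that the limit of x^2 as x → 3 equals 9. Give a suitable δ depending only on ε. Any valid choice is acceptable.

Let ε > 0 be given. We seek δ > 0 with 0 < |x − 3| < δ ⇒ |x^2 − 9| < ε.
Factor: x^2 − 9 = (x − 3)(x + 3), so |x^2 − 9| = |x − 3|·|x + 3|.
Impose δ ≤ 1 so that |x| < 4; then |x + 3| ≤ 7.
Hence |x^2 − 9| ≤ 7|x − 3|, which is < ε once |x − 3| < ε/7.
Take δ = min(1, ε/7). If 0 < |x − 3| < δ then both bounds hold and |x^2 − 9| ≤ 7|x − 3| < 7·(ε/7) = ε.

δ = min(1, ε/7)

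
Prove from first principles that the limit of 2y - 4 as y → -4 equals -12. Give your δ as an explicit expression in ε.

δ = ε/2

Let ε > 0 be given. We need δ > 0 so that 0 < |y + 4| < δ implies |(2y - 4) + 12| < ε.
|(2y - 4) + 12| = |2y + 8| = 2|y + 4|.
Thus it suffices that |y + 4| < ε/2.
Choosing δ = ε/2 gives |(2y - 4) + 12| = 2|y + 4| < ε whenever |y + 4| < δ.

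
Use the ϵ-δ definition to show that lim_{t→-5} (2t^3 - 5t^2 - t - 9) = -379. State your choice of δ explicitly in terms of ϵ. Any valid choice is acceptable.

δ = min(1, ϵ/236)

Fix ϵ > 0. We want δ > 0 such that 0 < |t + 5| < δ implies |(2t^3 - 5t^2 - t - 9) + 379| < ϵ.
(2t^3 - 5t^2 - t - 9) + 379 = 2t^3 - 5t^2 - t + 370 = (t + 5)(2t^2 - 15t + 74).
So |(2t^3 - 5t^2 - t - 9) + 379| = |t + 5|·|2t^2 - 15t + 74|.
Assume first that |t + 5| < 1, so |t| < 6. Then |2t^2 - 15t + 74| ≤ 2·6^2 + 15·6 + 74 = 236.
Hence |(2t^3 - 5t^2 - t - 9) + 379| ≤ 236|t + 5| < ϵ provided |t + 5| < ϵ/236.
Take δ = min(1, ϵ/236). Then 0 < |t + 5| < δ gives both |t + 5| < 1 and |t + 5| < ϵ/236, so |(2t^3 - 5t^2 - t - 9) + 379| < ϵ.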